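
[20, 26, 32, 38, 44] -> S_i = 20 + 6*i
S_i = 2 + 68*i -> [2, 70, 138, 206, 274]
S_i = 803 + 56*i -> [803, 859, 915, 971, 1027]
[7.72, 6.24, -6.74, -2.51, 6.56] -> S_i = Random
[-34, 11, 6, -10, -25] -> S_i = Random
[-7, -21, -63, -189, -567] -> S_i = -7*3^i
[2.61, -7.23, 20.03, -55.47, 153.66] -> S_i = 2.61*(-2.77)^i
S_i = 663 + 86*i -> [663, 749, 835, 921, 1007]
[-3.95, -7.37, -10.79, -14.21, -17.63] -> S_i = -3.95 + -3.42*i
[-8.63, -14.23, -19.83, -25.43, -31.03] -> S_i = -8.63 + -5.60*i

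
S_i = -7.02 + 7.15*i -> [-7.02, 0.13, 7.28, 14.43, 21.58]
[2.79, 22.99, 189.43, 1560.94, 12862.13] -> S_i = 2.79*8.24^i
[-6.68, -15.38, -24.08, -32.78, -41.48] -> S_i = -6.68 + -8.70*i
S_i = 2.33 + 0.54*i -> [2.33, 2.87, 3.41, 3.95, 4.49]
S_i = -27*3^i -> [-27, -81, -243, -729, -2187]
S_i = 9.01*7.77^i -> [9.01, 70.01, 543.96, 4226.57, 32840.43]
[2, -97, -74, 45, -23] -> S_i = Random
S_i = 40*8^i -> [40, 320, 2560, 20480, 163840]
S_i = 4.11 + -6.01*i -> [4.11, -1.9, -7.91, -13.92, -19.93]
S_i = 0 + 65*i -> [0, 65, 130, 195, 260]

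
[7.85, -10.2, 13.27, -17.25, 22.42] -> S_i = 7.85*(-1.30)^i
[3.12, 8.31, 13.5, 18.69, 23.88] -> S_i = 3.12 + 5.19*i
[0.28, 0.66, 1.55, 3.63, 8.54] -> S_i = 0.28*2.35^i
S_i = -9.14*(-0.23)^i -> [-9.14, 2.1, -0.48, 0.11, -0.03]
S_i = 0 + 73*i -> [0, 73, 146, 219, 292]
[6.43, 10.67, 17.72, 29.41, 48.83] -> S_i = 6.43*1.66^i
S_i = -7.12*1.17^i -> [-7.12, -8.33, -9.75, -11.4, -13.34]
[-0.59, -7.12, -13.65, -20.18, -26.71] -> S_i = -0.59 + -6.53*i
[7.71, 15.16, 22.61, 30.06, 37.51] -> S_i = 7.71 + 7.45*i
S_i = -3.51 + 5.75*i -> [-3.51, 2.24, 7.99, 13.74, 19.49]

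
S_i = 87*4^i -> [87, 348, 1392, 5568, 22272]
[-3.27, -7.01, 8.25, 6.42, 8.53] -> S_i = Random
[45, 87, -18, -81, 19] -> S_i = Random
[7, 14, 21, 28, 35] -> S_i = 7 + 7*i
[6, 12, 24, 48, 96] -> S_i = 6*2^i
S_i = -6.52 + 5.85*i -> [-6.52, -0.67, 5.18, 11.03, 16.88]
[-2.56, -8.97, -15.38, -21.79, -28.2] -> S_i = -2.56 + -6.41*i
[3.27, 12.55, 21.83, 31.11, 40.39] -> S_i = 3.27 + 9.28*i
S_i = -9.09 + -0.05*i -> [-9.09, -9.14, -9.19, -9.24, -9.29]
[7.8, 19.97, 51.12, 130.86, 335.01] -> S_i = 7.80*2.56^i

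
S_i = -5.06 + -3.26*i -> [-5.06, -8.32, -11.58, -14.84, -18.1]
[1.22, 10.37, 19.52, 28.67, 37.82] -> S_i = 1.22 + 9.15*i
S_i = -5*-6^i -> [-5, 30, -180, 1080, -6480]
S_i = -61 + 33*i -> [-61, -28, 5, 38, 71]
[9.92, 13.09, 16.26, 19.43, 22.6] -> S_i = 9.92 + 3.17*i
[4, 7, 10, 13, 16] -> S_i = 4 + 3*i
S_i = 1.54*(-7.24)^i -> [1.54, -11.15, 80.72, -584.44, 4231.31]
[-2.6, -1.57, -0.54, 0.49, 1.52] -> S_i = -2.60 + 1.03*i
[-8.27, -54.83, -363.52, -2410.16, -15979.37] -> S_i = -8.27*6.63^i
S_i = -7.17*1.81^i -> [-7.17, -12.98, -23.49, -42.52, -76.95]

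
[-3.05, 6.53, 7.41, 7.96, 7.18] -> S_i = Random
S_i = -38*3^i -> [-38, -114, -342, -1026, -3078]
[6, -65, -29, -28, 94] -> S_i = Random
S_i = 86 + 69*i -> [86, 155, 224, 293, 362]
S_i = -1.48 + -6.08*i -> [-1.48, -7.56, -13.64, -19.72, -25.8]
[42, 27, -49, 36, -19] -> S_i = Random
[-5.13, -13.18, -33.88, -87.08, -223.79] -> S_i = -5.13*2.57^i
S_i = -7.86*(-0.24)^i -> [-7.86, 1.89, -0.45, 0.11, -0.03]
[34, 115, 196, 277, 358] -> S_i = 34 + 81*i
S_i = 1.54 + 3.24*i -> [1.54, 4.78, 8.02, 11.26, 14.5]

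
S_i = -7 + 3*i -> [-7, -4, -1, 2, 5]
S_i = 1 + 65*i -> [1, 66, 131, 196, 261]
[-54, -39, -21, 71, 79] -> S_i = Random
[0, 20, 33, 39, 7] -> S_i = Random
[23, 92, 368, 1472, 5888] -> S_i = 23*4^i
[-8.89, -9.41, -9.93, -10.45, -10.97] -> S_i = -8.89 + -0.52*i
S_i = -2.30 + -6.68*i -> [-2.3, -8.98, -15.66, -22.34, -29.02]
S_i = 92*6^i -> [92, 552, 3312, 19872, 119232]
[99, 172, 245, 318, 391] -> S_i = 99 + 73*i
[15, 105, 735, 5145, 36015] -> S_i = 15*7^i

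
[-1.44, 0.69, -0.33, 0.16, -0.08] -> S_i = -1.44*(-0.48)^i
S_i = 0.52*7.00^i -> [0.52, 3.64, 25.48, 178.36, 1248.52]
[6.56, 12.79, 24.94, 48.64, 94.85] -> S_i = 6.56*1.95^i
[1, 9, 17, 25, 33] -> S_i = 1 + 8*i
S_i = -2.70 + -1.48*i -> [-2.7, -4.18, -5.66, -7.14, -8.62]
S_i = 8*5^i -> [8, 40, 200, 1000, 5000]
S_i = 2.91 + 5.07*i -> [2.91, 7.98, 13.05, 18.12, 23.19]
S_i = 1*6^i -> [1, 6, 36, 216, 1296]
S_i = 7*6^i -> [7, 42, 252, 1512, 9072]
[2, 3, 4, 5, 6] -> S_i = 2 + 1*i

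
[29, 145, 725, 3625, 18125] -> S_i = 29*5^i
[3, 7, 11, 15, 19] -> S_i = 3 + 4*i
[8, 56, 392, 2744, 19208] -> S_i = 8*7^i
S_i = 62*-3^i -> [62, -186, 558, -1674, 5022]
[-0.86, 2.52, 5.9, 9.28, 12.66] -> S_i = -0.86 + 3.38*i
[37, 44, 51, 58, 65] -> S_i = 37 + 7*i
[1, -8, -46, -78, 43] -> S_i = Random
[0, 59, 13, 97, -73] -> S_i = Random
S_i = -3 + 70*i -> [-3, 67, 137, 207, 277]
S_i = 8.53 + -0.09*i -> [8.53, 8.44, 8.35, 8.26, 8.17]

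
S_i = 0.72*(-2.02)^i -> [0.72, -1.45, 2.94, -5.93, 11.99]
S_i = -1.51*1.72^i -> [-1.51, -2.6, -4.47, -7.68, -13.22]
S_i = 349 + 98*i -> [349, 447, 545, 643, 741]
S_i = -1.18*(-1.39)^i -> [-1.18, 1.64, -2.28, 3.17, -4.4]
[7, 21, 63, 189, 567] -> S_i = 7*3^i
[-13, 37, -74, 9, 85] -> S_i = Random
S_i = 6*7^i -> [6, 42, 294, 2058, 14406]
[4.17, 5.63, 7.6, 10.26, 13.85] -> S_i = 4.17*1.35^i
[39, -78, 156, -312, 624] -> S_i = 39*-2^i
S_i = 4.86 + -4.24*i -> [4.86, 0.62, -3.62, -7.86, -12.1]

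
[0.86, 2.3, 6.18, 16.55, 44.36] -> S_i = 0.86*2.68^i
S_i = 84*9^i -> [84, 756, 6804, 61236, 551124]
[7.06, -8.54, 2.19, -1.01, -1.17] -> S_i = Random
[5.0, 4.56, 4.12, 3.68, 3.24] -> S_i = 5.00 + -0.44*i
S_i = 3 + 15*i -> [3, 18, 33, 48, 63]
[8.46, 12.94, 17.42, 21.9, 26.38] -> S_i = 8.46 + 4.48*i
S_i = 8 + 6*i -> [8, 14, 20, 26, 32]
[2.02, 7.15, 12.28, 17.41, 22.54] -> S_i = 2.02 + 5.13*i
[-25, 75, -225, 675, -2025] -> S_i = -25*-3^i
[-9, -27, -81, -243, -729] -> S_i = -9*3^i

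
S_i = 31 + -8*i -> [31, 23, 15, 7, -1]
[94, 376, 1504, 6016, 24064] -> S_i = 94*4^i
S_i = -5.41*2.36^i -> [-5.41, -12.77, -30.13, -71.11, -167.82]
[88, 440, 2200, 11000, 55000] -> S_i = 88*5^i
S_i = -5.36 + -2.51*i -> [-5.36, -7.87, -10.38, -12.89, -15.4]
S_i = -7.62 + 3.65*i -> [-7.62, -3.97, -0.32, 3.33, 6.98]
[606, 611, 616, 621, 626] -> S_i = 606 + 5*i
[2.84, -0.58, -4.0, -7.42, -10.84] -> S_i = 2.84 + -3.42*i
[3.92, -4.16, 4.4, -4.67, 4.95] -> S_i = 3.92*(-1.06)^i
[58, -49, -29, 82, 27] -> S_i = Random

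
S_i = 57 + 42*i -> [57, 99, 141, 183, 225]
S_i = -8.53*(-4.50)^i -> [-8.53, 38.38, -172.73, 777.3, -3497.83]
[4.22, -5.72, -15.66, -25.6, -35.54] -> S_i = 4.22 + -9.94*i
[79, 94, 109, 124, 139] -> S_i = 79 + 15*i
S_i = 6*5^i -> [6, 30, 150, 750, 3750]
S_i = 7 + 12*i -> [7, 19, 31, 43, 55]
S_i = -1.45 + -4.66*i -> [-1.45, -6.11, -10.77, -15.43, -20.09]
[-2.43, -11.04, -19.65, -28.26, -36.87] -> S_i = -2.43 + -8.61*i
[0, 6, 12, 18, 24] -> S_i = 0 + 6*i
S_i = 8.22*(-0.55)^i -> [8.22, -4.52, 2.49, -1.37, 0.75]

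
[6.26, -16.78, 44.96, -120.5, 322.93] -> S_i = 6.26*(-2.68)^i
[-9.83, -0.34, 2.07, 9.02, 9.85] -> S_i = Random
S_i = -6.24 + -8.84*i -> [-6.24, -15.08, -23.92, -32.76, -41.6]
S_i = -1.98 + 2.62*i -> [-1.98, 0.64, 3.26, 5.88, 8.5]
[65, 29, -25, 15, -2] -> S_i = Random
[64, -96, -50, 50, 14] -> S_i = Random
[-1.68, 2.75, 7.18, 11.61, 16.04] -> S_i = -1.68 + 4.43*i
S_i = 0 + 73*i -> [0, 73, 146, 219, 292]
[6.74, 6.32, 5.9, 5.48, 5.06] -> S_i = 6.74 + -0.42*i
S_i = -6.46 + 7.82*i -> [-6.46, 1.36, 9.18, 17.0, 24.82]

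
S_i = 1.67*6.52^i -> [1.67, 10.89, 70.99, 462.87, 3017.91]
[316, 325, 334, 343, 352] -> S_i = 316 + 9*i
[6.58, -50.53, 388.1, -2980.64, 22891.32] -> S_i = 6.58*(-7.68)^i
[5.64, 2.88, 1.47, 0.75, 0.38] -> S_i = 5.64*0.51^i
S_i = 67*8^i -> [67, 536, 4288, 34304, 274432]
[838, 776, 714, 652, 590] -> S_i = 838 + -62*i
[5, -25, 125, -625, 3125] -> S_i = 5*-5^i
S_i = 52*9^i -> [52, 468, 4212, 37908, 341172]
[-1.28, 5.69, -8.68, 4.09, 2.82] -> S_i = Random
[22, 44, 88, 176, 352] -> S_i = 22*2^i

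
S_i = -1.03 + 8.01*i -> [-1.03, 6.98, 14.99, 23.0, 31.01]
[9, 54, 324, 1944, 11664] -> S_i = 9*6^i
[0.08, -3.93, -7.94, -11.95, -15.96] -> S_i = 0.08 + -4.01*i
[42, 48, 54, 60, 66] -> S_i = 42 + 6*i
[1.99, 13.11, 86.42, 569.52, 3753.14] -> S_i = 1.99*6.59^i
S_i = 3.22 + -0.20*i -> [3.22, 3.02, 2.82, 2.62, 2.42]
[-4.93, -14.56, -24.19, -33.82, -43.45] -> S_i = -4.93 + -9.63*i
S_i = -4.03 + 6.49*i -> [-4.03, 2.46, 8.95, 15.44, 21.93]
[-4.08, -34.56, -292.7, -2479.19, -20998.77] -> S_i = -4.08*8.47^i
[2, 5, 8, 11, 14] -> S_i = 2 + 3*i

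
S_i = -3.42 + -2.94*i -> [-3.42, -6.36, -9.3, -12.24, -15.18]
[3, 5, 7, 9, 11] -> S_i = 3 + 2*i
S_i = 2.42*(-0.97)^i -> [2.42, -2.35, 2.28, -2.21, 2.14]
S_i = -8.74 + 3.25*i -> [-8.74, -5.49, -2.24, 1.01, 4.26]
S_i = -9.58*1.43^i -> [-9.58, -13.7, -19.59, -28.01, -40.06]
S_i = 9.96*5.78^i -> [9.96, 57.57, 332.75, 1923.28, 11116.57]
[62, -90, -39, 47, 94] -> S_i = Random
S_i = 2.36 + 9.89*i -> [2.36, 12.25, 22.14, 32.03, 41.92]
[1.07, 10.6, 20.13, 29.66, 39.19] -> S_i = 1.07 + 9.53*i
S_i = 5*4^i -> [5, 20, 80, 320, 1280]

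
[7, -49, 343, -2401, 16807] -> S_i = 7*-7^i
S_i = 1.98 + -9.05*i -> [1.98, -7.07, -16.12, -25.17, -34.22]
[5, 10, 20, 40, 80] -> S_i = 5*2^i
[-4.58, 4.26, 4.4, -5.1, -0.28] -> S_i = Random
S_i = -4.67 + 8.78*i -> [-4.67, 4.11, 12.89, 21.67, 30.45]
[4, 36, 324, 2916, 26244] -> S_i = 4*9^i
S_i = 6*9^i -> [6, 54, 486, 4374, 39366]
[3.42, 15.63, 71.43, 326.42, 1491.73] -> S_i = 3.42*4.57^i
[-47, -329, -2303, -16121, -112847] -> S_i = -47*7^i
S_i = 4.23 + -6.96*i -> [4.23, -2.73, -9.69, -16.65, -23.61]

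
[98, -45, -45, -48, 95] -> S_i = Random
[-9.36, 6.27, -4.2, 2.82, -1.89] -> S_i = -9.36*(-0.67)^i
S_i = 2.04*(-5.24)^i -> [2.04, -10.69, 56.01, -293.51, 1538.0]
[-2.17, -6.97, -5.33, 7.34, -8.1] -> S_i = Random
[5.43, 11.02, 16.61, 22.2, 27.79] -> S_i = 5.43 + 5.59*i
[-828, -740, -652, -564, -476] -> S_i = -828 + 88*i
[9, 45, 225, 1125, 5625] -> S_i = 9*5^i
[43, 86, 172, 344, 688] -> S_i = 43*2^i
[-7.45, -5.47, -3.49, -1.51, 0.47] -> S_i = -7.45 + 1.98*i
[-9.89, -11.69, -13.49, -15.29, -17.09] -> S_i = -9.89 + -1.80*i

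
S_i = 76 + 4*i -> [76, 80, 84, 88, 92]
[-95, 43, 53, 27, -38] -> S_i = Random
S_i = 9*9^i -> [9, 81, 729, 6561, 59049]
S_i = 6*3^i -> [6, 18, 54, 162, 486]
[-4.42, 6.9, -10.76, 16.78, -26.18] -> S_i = -4.42*(-1.56)^i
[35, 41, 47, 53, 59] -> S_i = 35 + 6*i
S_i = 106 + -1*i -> [106, 105, 104, 103, 102]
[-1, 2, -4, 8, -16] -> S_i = -1*-2^i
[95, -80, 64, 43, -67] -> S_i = Random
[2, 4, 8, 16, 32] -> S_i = 2*2^i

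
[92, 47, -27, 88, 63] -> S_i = Random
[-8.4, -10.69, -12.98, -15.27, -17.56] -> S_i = -8.40 + -2.29*i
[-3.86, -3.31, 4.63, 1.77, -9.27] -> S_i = Random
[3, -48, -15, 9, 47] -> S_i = Random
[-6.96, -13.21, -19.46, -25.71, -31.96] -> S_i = -6.96 + -6.25*i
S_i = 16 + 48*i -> [16, 64, 112, 160, 208]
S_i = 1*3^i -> [1, 3, 9, 27, 81]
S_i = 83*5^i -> [83, 415, 2075, 10375, 51875]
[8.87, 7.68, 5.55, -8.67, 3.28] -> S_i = Random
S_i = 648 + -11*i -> [648, 637, 626, 615, 604]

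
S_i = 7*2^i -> [7, 14, 28, 56, 112]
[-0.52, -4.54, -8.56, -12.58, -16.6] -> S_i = -0.52 + -4.02*i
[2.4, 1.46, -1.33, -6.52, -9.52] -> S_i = Random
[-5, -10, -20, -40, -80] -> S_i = -5*2^i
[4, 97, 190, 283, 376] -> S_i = 4 + 93*i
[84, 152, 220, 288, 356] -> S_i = 84 + 68*i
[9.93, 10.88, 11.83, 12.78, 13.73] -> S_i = 9.93 + 0.95*i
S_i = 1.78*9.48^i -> [1.78, 16.87, 159.97, 1516.51, 14376.51]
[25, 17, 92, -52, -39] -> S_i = Random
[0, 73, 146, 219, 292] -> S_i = 0 + 73*i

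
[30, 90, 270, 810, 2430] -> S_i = 30*3^i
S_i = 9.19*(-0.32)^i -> [9.19, -2.94, 0.94, -0.3, 0.1]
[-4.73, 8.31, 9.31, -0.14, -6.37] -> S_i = Random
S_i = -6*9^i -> [-6, -54, -486, -4374, -39366]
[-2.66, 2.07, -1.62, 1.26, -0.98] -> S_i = -2.66*(-0.78)^i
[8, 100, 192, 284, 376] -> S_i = 8 + 92*i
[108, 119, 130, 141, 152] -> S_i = 108 + 11*i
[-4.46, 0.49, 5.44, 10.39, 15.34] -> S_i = -4.46 + 4.95*i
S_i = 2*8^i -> [2, 16, 128, 1024, 8192]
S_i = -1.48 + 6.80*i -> [-1.48, 5.32, 12.12, 18.92, 25.72]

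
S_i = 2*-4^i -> [2, -8, 32, -128, 512]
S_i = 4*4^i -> [4, 16, 64, 256, 1024]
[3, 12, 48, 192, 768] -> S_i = 3*4^i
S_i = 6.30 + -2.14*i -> [6.3, 4.16, 2.02, -0.12, -2.26]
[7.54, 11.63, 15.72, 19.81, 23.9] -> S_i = 7.54 + 4.09*i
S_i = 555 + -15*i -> [555, 540, 525, 510, 495]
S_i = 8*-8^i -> [8, -64, 512, -4096, 32768]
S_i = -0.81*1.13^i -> [-0.81, -0.92, -1.03, -1.17, -1.32]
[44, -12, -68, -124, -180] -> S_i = 44 + -56*i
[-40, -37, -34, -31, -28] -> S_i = -40 + 3*i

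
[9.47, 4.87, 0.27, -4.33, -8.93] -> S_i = 9.47 + -4.60*i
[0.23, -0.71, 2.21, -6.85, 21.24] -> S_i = 0.23*(-3.10)^i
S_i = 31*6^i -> [31, 186, 1116, 6696, 40176]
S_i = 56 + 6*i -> [56, 62, 68, 74, 80]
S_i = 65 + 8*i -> [65, 73, 81, 89, 97]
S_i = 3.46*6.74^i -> [3.46, 23.32, 157.18, 1059.39, 7140.29]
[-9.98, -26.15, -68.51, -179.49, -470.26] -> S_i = -9.98*2.62^i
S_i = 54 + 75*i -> [54, 129, 204, 279, 354]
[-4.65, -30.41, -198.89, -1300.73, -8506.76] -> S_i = -4.65*6.54^i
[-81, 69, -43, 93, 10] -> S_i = Random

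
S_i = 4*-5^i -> [4, -20, 100, -500, 2500]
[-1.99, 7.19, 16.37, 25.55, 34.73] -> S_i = -1.99 + 9.18*i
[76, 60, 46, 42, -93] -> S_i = Random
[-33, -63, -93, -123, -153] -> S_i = -33 + -30*i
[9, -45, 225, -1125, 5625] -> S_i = 9*-5^i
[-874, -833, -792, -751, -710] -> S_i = -874 + 41*i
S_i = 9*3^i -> [9, 27, 81, 243, 729]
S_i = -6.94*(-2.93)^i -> [-6.94, 20.33, -59.58, 174.57, -511.48]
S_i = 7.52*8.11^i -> [7.52, 60.99, 494.61, 4011.26, 32531.29]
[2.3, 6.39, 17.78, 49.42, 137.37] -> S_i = 2.30*2.78^i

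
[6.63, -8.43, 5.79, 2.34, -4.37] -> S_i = Random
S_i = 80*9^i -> [80, 720, 6480, 58320, 524880]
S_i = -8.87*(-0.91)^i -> [-8.87, 8.07, -7.35, 6.68, -6.08]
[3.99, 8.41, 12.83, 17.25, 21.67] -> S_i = 3.99 + 4.42*i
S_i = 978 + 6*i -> [978, 984, 990, 996, 1002]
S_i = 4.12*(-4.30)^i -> [4.12, -17.72, 76.18, -327.57, 1408.55]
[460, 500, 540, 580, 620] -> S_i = 460 + 40*i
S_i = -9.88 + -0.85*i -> [-9.88, -10.73, -11.58, -12.43, -13.28]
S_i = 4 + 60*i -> [4, 64, 124, 184, 244]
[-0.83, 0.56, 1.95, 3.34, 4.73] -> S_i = -0.83 + 1.39*i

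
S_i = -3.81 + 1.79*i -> [-3.81, -2.02, -0.23, 1.56, 3.35]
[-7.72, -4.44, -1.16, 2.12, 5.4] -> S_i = -7.72 + 3.28*i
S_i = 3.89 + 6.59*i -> [3.89, 10.48, 17.07, 23.66, 30.25]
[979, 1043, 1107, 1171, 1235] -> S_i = 979 + 64*i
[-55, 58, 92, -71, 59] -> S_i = Random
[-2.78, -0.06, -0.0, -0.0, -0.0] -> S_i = -2.78*0.02^i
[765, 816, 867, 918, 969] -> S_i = 765 + 51*i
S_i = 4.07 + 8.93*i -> [4.07, 13.0, 21.93, 30.86, 39.79]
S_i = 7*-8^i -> [7, -56, 448, -3584, 28672]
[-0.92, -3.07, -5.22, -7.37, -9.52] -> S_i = -0.92 + -2.15*i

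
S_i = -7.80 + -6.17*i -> [-7.8, -13.97, -20.14, -26.31, -32.48]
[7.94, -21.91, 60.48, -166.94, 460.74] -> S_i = 7.94*(-2.76)^i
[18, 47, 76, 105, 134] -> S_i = 18 + 29*i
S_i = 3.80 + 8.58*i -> [3.8, 12.38, 20.96, 29.54, 38.12]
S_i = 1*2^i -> [1, 2, 4, 8, 16]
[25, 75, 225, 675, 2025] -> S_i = 25*3^i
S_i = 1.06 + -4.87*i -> [1.06, -3.81, -8.68, -13.55, -18.42]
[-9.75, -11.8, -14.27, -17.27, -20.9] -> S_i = -9.75*1.21^i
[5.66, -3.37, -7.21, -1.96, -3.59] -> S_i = Random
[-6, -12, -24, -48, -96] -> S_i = -6*2^i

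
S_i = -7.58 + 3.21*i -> [-7.58, -4.37, -1.16, 2.05, 5.26]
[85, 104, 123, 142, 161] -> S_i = 85 + 19*i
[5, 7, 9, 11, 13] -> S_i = 5 + 2*i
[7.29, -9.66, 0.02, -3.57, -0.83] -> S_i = Random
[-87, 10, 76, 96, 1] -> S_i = Random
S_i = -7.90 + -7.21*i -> [-7.9, -15.11, -22.32, -29.53, -36.74]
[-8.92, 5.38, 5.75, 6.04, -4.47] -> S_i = Random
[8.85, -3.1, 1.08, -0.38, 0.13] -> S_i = 8.85*(-0.35)^i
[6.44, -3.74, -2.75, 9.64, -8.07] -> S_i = Random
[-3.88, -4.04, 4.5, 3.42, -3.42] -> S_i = Random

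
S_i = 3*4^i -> [3, 12, 48, 192, 768]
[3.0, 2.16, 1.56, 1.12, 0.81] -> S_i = 3.00*0.72^i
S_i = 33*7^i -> [33, 231, 1617, 11319, 79233]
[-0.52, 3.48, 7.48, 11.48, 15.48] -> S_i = -0.52 + 4.00*i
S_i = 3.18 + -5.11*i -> [3.18, -1.93, -7.04, -12.15, -17.26]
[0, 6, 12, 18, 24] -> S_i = 0 + 6*i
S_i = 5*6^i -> [5, 30, 180, 1080, 6480]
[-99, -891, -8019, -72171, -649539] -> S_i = -99*9^i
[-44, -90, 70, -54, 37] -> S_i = Random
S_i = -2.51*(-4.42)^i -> [-2.51, 11.09, -49.04, 216.74, -957.99]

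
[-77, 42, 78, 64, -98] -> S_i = Random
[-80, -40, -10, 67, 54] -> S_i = Random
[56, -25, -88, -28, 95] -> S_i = Random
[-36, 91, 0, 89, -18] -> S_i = Random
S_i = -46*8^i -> [-46, -368, -2944, -23552, -188416]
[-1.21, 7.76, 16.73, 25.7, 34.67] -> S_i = -1.21 + 8.97*i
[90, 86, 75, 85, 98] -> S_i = Random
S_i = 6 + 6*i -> [6, 12, 18, 24, 30]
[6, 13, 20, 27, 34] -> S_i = 6 + 7*i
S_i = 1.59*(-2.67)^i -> [1.59, -4.25, 11.33, -30.26, 80.81]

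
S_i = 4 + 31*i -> [4, 35, 66, 97, 128]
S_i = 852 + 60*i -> [852, 912, 972, 1032, 1092]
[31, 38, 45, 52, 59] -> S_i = 31 + 7*i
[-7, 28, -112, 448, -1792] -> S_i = -7*-4^i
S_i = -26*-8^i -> [-26, 208, -1664, 13312, -106496]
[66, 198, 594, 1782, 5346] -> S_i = 66*3^i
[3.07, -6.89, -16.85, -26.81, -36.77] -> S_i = 3.07 + -9.96*i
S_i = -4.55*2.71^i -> [-4.55, -12.33, -33.42, -90.56, -245.41]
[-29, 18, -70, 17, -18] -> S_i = Random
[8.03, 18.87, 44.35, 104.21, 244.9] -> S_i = 8.03*2.35^i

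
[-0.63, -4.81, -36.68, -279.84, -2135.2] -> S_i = -0.63*7.63^i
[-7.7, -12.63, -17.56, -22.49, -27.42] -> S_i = -7.70 + -4.93*i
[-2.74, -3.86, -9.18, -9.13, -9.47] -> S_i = Random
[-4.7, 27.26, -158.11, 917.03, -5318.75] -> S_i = -4.70*(-5.80)^i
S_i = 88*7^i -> [88, 616, 4312, 30184, 211288]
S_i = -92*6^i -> [-92, -552, -3312, -19872, -119232]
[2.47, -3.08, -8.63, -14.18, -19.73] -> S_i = 2.47 + -5.55*i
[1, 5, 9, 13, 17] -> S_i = 1 + 4*i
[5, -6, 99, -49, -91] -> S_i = Random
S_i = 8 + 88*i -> [8, 96, 184, 272, 360]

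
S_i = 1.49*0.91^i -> [1.49, 1.36, 1.23, 1.12, 1.02]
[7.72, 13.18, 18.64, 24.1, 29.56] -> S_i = 7.72 + 5.46*i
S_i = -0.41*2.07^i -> [-0.41, -0.85, -1.76, -3.64, -7.53]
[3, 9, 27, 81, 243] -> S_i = 3*3^i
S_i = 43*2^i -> [43, 86, 172, 344, 688]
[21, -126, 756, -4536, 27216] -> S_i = 21*-6^i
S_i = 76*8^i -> [76, 608, 4864, 38912, 311296]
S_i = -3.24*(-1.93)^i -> [-3.24, 6.25, -12.07, 23.29, -44.95]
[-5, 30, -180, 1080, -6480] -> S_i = -5*-6^i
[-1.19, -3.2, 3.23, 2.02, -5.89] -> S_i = Random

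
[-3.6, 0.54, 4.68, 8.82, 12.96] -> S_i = -3.60 + 4.14*i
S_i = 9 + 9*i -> [9, 18, 27, 36, 45]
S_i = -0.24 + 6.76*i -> [-0.24, 6.52, 13.28, 20.04, 26.8]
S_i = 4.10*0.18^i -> [4.1, 0.74, 0.13, 0.02, 0.0]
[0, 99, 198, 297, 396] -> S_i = 0 + 99*i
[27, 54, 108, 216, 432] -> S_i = 27*2^i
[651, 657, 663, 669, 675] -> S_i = 651 + 6*i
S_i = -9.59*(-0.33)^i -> [-9.59, 3.16, -1.04, 0.34, -0.11]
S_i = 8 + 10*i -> [8, 18, 28, 38, 48]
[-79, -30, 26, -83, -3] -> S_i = Random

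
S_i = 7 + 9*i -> [7, 16, 25, 34, 43]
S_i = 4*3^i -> [4, 12, 36, 108, 324]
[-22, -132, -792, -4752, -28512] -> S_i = -22*6^i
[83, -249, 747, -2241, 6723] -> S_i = 83*-3^i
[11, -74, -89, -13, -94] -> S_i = Random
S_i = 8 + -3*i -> [8, 5, 2, -1, -4]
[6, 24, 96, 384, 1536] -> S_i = 6*4^i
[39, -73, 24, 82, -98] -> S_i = Random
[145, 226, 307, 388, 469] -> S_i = 145 + 81*i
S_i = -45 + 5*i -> [-45, -40, -35, -30, -25]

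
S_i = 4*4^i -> [4, 16, 64, 256, 1024]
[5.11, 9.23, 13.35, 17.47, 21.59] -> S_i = 5.11 + 4.12*i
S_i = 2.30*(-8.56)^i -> [2.3, -19.69, 168.53, -1442.61, 12348.75]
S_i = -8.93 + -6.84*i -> [-8.93, -15.77, -22.61, -29.45, -36.29]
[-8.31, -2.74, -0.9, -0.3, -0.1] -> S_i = -8.31*0.33^i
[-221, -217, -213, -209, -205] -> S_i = -221 + 4*i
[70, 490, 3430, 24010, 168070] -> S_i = 70*7^i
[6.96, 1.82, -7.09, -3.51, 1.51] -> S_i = Random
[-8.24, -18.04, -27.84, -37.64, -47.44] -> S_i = -8.24 + -9.80*i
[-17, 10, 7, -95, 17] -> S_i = Random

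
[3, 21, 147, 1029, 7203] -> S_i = 3*7^i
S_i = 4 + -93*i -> [4, -89, -182, -275, -368]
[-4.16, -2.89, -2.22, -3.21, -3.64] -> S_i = Random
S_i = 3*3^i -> [3, 9, 27, 81, 243]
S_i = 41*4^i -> [41, 164, 656, 2624, 10496]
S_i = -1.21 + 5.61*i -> [-1.21, 4.4, 10.01, 15.62, 21.23]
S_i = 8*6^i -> [8, 48, 288, 1728, 10368]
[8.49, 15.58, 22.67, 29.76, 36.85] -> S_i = 8.49 + 7.09*i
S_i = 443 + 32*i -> [443, 475, 507, 539, 571]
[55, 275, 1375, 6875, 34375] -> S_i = 55*5^i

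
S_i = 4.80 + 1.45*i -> [4.8, 6.25, 7.7, 9.15, 10.6]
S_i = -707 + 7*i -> [-707, -700, -693, -686, -679]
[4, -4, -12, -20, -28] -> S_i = 4 + -8*i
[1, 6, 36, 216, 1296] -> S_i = 1*6^i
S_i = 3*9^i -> [3, 27, 243, 2187, 19683]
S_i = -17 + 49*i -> [-17, 32, 81, 130, 179]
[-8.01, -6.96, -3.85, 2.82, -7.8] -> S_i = Random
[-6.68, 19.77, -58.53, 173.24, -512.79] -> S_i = -6.68*(-2.96)^i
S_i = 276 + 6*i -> [276, 282, 288, 294, 300]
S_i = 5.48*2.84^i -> [5.48, 15.56, 44.2, 125.53, 356.5]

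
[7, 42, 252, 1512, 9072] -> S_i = 7*6^i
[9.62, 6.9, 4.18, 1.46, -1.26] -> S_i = 9.62 + -2.72*i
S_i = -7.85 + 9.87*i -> [-7.85, 2.02, 11.89, 21.76, 31.63]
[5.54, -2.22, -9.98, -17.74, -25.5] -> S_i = 5.54 + -7.76*i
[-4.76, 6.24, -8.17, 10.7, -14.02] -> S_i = -4.76*(-1.31)^i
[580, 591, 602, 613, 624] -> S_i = 580 + 11*i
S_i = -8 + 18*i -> [-8, 10, 28, 46, 64]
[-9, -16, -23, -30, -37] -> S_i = -9 + -7*i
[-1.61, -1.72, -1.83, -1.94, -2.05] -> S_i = -1.61 + -0.11*i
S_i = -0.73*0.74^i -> [-0.73, -0.54, -0.4, -0.3, -0.22]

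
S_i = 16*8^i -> [16, 128, 1024, 8192, 65536]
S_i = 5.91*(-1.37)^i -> [5.91, -8.1, 11.09, -15.2, 20.82]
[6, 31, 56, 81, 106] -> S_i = 6 + 25*i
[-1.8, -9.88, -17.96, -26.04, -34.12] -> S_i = -1.80 + -8.08*i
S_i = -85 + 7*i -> [-85, -78, -71, -64, -57]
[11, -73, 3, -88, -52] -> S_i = Random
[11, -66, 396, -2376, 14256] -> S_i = 11*-6^i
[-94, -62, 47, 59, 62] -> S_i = Random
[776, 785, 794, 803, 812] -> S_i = 776 + 9*i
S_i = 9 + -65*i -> [9, -56, -121, -186, -251]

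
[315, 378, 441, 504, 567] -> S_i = 315 + 63*i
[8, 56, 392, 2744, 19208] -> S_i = 8*7^i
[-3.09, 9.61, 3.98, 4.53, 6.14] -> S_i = Random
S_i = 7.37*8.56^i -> [7.37, 63.09, 540.03, 4622.63, 39569.68]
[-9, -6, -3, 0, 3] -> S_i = -9 + 3*i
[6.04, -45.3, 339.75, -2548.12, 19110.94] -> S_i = 6.04*(-7.50)^i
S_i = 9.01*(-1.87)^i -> [9.01, -16.85, 31.51, -58.92, 110.18]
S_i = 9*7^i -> [9, 63, 441, 3087, 21609]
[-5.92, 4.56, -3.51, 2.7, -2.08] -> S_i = -5.92*(-0.77)^i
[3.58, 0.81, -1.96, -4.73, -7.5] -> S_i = 3.58 + -2.77*i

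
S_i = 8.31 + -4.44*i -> [8.31, 3.87, -0.57, -5.01, -9.45]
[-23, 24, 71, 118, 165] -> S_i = -23 + 47*i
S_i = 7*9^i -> [7, 63, 567, 5103, 45927]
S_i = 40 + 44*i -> [40, 84, 128, 172, 216]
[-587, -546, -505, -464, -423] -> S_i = -587 + 41*i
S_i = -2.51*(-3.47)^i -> [-2.51, 8.71, -30.22, 104.87, -363.91]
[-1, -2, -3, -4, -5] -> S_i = -1 + -1*i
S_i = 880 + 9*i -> [880, 889, 898, 907, 916]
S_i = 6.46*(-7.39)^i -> [6.46, -47.74, 352.79, -2607.15, 19266.83]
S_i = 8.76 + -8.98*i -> [8.76, -0.22, -9.2, -18.18, -27.16]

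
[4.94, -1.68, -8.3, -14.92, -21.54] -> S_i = 4.94 + -6.62*i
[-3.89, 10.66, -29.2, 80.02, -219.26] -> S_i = -3.89*(-2.74)^i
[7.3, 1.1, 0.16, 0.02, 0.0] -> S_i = 7.30*0.15^i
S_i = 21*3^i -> [21, 63, 189, 567, 1701]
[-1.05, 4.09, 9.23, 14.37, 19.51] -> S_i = -1.05 + 5.14*i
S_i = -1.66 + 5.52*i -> [-1.66, 3.86, 9.38, 14.9, 20.42]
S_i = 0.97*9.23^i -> [0.97, 8.95, 82.64, 762.74, 7040.1]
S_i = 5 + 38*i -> [5, 43, 81, 119, 157]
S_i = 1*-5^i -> [1, -5, 25, -125, 625]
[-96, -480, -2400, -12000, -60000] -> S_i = -96*5^i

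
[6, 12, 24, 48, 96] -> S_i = 6*2^i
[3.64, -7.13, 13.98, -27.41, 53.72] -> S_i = 3.64*(-1.96)^i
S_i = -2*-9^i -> [-2, 18, -162, 1458, -13122]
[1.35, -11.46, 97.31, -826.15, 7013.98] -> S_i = 1.35*(-8.49)^i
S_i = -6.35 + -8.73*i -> [-6.35, -15.08, -23.81, -32.54, -41.27]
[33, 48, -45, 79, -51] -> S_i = Random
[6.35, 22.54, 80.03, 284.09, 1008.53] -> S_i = 6.35*3.55^i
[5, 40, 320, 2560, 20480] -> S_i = 5*8^i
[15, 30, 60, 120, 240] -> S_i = 15*2^i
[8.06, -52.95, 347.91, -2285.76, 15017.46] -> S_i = 8.06*(-6.57)^i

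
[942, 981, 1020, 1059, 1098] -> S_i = 942 + 39*i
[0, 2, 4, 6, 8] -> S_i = 0 + 2*i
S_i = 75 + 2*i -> [75, 77, 79, 81, 83]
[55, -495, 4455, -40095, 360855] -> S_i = 55*-9^i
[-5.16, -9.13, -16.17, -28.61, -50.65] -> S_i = -5.16*1.77^i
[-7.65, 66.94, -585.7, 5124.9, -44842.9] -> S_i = -7.65*(-8.75)^i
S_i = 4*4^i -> [4, 16, 64, 256, 1024]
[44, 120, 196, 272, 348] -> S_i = 44 + 76*i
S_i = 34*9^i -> [34, 306, 2754, 24786, 223074]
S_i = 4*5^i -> [4, 20, 100, 500, 2500]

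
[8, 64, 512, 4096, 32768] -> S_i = 8*8^i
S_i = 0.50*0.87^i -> [0.5, 0.44, 0.38, 0.33, 0.29]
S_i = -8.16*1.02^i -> [-8.16, -8.32, -8.49, -8.66, -8.83]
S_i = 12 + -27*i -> [12, -15, -42, -69, -96]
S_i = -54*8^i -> [-54, -432, -3456, -27648, -221184]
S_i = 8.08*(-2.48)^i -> [8.08, -20.04, 49.7, -123.24, 305.65]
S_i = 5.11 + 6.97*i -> [5.11, 12.08, 19.05, 26.02, 32.99]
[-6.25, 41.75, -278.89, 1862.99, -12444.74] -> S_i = -6.25*(-6.68)^i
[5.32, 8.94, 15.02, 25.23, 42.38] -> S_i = 5.32*1.68^i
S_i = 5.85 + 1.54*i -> [5.85, 7.39, 8.93, 10.47, 12.01]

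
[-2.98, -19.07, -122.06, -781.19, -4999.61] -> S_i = -2.98*6.40^i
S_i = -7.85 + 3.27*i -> [-7.85, -4.58, -1.31, 1.96, 5.23]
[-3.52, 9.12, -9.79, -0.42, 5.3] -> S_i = Random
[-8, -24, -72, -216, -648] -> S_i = -8*3^i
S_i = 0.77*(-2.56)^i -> [0.77, -1.97, 5.05, -12.92, 33.07]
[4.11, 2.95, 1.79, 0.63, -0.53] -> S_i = 4.11 + -1.16*i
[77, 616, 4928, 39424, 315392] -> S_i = 77*8^i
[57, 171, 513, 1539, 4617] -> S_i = 57*3^i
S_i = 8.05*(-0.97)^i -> [8.05, -7.81, 7.57, -7.35, 7.13]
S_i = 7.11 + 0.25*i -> [7.11, 7.36, 7.61, 7.86, 8.11]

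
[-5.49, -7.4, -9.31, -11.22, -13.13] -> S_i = -5.49 + -1.91*i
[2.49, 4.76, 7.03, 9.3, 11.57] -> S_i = 2.49 + 2.27*i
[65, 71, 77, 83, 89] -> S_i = 65 + 6*i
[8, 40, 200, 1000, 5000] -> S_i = 8*5^i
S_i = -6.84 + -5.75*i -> [-6.84, -12.59, -18.34, -24.09, -29.84]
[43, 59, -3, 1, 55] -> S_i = Random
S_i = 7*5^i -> [7, 35, 175, 875, 4375]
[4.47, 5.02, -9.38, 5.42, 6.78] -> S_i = Random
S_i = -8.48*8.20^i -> [-8.48, -69.54, -570.2, -4675.6, -38339.93]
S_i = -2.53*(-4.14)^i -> [-2.53, 10.47, -43.36, 179.52, -743.23]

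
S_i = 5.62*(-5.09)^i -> [5.62, -28.61, 145.6, -741.12, 3772.31]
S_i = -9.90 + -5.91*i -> [-9.9, -15.81, -21.72, -27.63, -33.54]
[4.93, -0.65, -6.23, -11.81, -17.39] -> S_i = 4.93 + -5.58*i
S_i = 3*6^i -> [3, 18, 108, 648, 3888]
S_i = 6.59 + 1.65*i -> [6.59, 8.24, 9.89, 11.54, 13.19]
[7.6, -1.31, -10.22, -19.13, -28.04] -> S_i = 7.60 + -8.91*i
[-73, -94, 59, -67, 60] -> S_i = Random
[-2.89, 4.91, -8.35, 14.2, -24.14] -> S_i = -2.89*(-1.70)^i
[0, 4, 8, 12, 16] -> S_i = 0 + 4*i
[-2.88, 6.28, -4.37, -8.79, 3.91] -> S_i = Random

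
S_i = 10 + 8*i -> [10, 18, 26, 34, 42]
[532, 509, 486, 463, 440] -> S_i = 532 + -23*i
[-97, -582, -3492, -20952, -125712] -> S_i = -97*6^i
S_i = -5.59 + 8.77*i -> [-5.59, 3.18, 11.95, 20.72, 29.49]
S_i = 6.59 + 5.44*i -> [6.59, 12.03, 17.47, 22.91, 28.35]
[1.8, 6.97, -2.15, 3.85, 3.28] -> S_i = Random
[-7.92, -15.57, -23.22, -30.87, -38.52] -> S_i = -7.92 + -7.65*i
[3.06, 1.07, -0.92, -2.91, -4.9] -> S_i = 3.06 + -1.99*i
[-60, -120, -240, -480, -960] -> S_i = -60*2^i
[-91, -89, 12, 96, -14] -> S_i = Random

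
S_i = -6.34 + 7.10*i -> [-6.34, 0.76, 7.86, 14.96, 22.06]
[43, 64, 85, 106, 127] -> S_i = 43 + 21*i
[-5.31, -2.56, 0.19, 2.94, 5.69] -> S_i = -5.31 + 2.75*i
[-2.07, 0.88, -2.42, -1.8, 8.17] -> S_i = Random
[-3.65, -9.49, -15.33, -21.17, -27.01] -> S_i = -3.65 + -5.84*i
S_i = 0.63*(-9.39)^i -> [0.63, -5.92, 55.55, -521.6, 4897.82]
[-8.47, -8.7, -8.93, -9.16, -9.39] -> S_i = -8.47 + -0.23*i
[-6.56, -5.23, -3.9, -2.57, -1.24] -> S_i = -6.56 + 1.33*i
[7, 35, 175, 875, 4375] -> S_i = 7*5^i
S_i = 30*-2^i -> [30, -60, 120, -240, 480]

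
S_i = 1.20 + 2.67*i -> [1.2, 3.87, 6.54, 9.21, 11.88]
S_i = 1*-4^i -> [1, -4, 16, -64, 256]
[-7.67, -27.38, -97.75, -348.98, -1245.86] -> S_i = -7.67*3.57^i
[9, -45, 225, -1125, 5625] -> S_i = 9*-5^i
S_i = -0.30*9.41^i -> [-0.3, -2.82, -26.56, -249.97, -2352.23]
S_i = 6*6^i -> [6, 36, 216, 1296, 7776]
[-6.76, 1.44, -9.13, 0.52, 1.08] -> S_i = Random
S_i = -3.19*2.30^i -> [-3.19, -7.34, -16.88, -38.81, -89.27]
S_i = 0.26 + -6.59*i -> [0.26, -6.33, -12.92, -19.51, -26.1]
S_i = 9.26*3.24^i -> [9.26, 30.0, 97.21, 314.95, 1020.45]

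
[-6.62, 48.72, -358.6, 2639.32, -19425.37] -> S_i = -6.62*(-7.36)^i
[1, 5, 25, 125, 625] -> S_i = 1*5^i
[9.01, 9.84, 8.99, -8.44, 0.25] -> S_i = Random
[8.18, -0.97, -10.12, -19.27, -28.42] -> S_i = 8.18 + -9.15*i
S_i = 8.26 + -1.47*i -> [8.26, 6.79, 5.32, 3.85, 2.38]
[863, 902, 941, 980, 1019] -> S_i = 863 + 39*i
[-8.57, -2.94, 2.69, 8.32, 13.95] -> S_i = -8.57 + 5.63*i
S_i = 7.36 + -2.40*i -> [7.36, 4.96, 2.56, 0.16, -2.24]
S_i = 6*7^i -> [6, 42, 294, 2058, 14406]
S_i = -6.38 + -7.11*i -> [-6.38, -13.49, -20.6, -27.71, -34.82]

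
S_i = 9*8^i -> [9, 72, 576, 4608, 36864]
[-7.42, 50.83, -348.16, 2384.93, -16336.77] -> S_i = -7.42*(-6.85)^i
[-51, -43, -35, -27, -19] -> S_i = -51 + 8*i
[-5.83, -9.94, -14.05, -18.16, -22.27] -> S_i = -5.83 + -4.11*i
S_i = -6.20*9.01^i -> [-6.2, -55.86, -503.32, -4534.88, -40859.29]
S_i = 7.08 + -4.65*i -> [7.08, 2.43, -2.22, -6.87, -11.52]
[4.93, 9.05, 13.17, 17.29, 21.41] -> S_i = 4.93 + 4.12*i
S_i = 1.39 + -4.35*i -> [1.39, -2.96, -7.31, -11.66, -16.01]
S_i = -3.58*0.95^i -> [-3.58, -3.4, -3.23, -3.07, -2.92]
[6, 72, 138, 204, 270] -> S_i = 6 + 66*i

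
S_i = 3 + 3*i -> [3, 6, 9, 12, 15]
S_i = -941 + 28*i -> [-941, -913, -885, -857, -829]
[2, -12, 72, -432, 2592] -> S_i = 2*-6^i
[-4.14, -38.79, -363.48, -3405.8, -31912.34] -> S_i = -4.14*9.37^i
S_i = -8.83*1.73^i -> [-8.83, -15.28, -26.43, -45.72, -79.09]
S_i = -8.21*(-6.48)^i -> [-8.21, 53.2, -344.74, 2233.92, -14475.82]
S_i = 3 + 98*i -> [3, 101, 199, 297, 395]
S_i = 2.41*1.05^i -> [2.41, 2.53, 2.66, 2.79, 2.93]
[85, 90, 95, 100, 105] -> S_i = 85 + 5*i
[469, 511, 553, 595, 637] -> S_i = 469 + 42*i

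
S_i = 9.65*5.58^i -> [9.65, 53.85, 300.47, 1676.6, 9355.44]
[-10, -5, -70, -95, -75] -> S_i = Random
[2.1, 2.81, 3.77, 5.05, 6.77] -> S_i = 2.10*1.34^i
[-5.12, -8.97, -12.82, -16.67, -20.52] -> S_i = -5.12 + -3.85*i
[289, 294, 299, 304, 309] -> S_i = 289 + 5*i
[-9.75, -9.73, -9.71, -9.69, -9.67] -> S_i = -9.75 + 0.02*i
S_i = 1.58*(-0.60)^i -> [1.58, -0.95, 0.57, -0.34, 0.2]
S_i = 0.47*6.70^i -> [0.47, 3.15, 21.1, 141.36, 947.1]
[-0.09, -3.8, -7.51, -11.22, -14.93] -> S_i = -0.09 + -3.71*i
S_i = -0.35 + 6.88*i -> [-0.35, 6.53, 13.41, 20.29, 27.17]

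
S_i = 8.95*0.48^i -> [8.95, 4.3, 2.06, 0.99, 0.48]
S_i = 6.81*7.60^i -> [6.81, 51.76, 393.35, 2989.43, 22719.64]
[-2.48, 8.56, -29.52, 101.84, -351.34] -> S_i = -2.48*(-3.45)^i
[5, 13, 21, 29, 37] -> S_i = 5 + 8*i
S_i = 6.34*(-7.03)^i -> [6.34, -44.57, 313.33, -2202.7, 15484.98]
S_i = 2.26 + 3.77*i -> [2.26, 6.03, 9.8, 13.57, 17.34]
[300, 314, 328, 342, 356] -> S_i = 300 + 14*i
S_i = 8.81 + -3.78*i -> [8.81, 5.03, 1.25, -2.53, -6.31]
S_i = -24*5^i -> [-24, -120, -600, -3000, -15000]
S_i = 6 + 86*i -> [6, 92, 178, 264, 350]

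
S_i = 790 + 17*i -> [790, 807, 824, 841, 858]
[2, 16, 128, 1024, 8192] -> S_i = 2*8^i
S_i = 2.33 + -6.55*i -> [2.33, -4.22, -10.77, -17.32, -23.87]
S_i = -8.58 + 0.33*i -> [-8.58, -8.25, -7.92, -7.59, -7.26]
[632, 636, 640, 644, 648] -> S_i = 632 + 4*i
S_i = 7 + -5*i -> [7, 2, -3, -8, -13]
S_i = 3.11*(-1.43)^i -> [3.11, -4.45, 6.36, -9.09, 13.0]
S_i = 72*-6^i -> [72, -432, 2592, -15552, 93312]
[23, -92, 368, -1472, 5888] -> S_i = 23*-4^i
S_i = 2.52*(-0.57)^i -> [2.52, -1.44, 0.82, -0.47, 0.27]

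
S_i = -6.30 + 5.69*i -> [-6.3, -0.61, 5.08, 10.77, 16.46]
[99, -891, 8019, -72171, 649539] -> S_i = 99*-9^i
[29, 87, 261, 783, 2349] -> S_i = 29*3^i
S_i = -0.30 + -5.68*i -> [-0.3, -5.98, -11.66, -17.34, -23.02]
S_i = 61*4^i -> [61, 244, 976, 3904, 15616]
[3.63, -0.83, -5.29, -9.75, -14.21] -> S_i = 3.63 + -4.46*i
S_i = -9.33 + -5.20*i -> [-9.33, -14.53, -19.73, -24.93, -30.13]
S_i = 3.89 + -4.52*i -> [3.89, -0.63, -5.15, -9.67, -14.19]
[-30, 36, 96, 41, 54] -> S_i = Random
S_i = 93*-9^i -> [93, -837, 7533, -67797, 610173]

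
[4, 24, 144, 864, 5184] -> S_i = 4*6^i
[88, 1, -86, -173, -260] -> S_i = 88 + -87*i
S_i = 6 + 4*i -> [6, 10, 14, 18, 22]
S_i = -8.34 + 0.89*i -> [-8.34, -7.45, -6.56, -5.67, -4.78]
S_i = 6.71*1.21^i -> [6.71, 8.12, 9.82, 11.89, 14.38]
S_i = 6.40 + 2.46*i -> [6.4, 8.86, 11.32, 13.78, 16.24]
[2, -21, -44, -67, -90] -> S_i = 2 + -23*i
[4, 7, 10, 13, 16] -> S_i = 4 + 3*i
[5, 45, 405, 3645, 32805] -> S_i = 5*9^i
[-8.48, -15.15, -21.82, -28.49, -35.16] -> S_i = -8.48 + -6.67*i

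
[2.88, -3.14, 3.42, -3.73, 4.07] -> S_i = 2.88*(-1.09)^i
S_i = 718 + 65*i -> [718, 783, 848, 913, 978]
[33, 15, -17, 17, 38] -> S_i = Random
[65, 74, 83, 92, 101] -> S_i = 65 + 9*i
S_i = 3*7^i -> [3, 21, 147, 1029, 7203]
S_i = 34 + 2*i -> [34, 36, 38, 40, 42]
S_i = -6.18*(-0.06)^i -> [-6.18, 0.37, -0.02, 0.0, -0.0]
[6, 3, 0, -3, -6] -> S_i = 6 + -3*i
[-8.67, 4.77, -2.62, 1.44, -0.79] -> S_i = -8.67*(-0.55)^i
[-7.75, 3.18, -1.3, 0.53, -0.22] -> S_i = -7.75*(-0.41)^i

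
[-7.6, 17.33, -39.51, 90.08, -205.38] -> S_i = -7.60*(-2.28)^i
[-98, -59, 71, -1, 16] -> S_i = Random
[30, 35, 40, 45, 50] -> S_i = 30 + 5*i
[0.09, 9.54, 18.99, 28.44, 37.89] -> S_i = 0.09 + 9.45*i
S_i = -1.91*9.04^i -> [-1.91, -17.27, -156.09, -1411.04, -12755.78]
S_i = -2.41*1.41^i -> [-2.41, -3.4, -4.79, -6.76, -9.53]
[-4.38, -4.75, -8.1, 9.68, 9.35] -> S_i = Random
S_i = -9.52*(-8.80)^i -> [-9.52, 83.78, -737.23, 6487.61, -57091.0]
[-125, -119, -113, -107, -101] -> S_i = -125 + 6*i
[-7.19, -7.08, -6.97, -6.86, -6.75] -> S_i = -7.19 + 0.11*i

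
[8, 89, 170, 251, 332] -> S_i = 8 + 81*i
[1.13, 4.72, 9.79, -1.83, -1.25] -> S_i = Random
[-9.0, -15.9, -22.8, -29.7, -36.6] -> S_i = -9.00 + -6.90*i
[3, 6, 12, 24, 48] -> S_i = 3*2^i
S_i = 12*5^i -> [12, 60, 300, 1500, 7500]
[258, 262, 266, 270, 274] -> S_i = 258 + 4*i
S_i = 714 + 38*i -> [714, 752, 790, 828, 866]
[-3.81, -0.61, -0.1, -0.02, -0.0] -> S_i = -3.81*0.16^i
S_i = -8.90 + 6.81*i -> [-8.9, -2.09, 4.72, 11.53, 18.34]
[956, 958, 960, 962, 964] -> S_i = 956 + 2*i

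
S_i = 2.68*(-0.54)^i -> [2.68, -1.45, 0.78, -0.42, 0.23]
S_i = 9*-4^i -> [9, -36, 144, -576, 2304]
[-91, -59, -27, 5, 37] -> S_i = -91 + 32*i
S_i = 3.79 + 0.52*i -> [3.79, 4.31, 4.83, 5.35, 5.87]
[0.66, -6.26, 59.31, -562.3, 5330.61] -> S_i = 0.66*(-9.48)^i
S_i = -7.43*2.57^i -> [-7.43, -19.1, -49.07, -126.12, -324.13]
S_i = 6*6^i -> [6, 36, 216, 1296, 7776]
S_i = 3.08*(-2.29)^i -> [3.08, -7.05, 16.15, -36.99, 84.7]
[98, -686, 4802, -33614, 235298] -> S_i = 98*-7^i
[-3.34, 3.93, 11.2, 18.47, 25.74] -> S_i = -3.34 + 7.27*i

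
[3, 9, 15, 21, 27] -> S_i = 3 + 6*i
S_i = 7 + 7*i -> [7, 14, 21, 28, 35]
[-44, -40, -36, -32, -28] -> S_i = -44 + 4*i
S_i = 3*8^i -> [3, 24, 192, 1536, 12288]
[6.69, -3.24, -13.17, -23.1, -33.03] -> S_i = 6.69 + -9.93*i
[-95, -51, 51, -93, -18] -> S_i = Random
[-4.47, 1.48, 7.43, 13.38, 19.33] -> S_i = -4.47 + 5.95*i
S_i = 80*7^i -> [80, 560, 3920, 27440, 192080]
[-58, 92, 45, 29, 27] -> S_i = Random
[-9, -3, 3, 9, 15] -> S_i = -9 + 6*i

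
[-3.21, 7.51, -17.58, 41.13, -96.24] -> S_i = -3.21*(-2.34)^i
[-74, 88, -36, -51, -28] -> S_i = Random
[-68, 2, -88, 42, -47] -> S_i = Random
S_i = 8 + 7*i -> [8, 15, 22, 29, 36]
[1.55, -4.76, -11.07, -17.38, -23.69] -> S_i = 1.55 + -6.31*i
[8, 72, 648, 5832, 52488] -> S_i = 8*9^i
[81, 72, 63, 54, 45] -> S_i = 81 + -9*i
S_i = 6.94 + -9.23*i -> [6.94, -2.29, -11.52, -20.75, -29.98]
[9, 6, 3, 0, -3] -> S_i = 9 + -3*i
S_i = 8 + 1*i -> [8, 9, 10, 11, 12]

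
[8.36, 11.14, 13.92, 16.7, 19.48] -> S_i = 8.36 + 2.78*i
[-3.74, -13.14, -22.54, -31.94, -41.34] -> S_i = -3.74 + -9.40*i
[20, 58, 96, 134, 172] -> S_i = 20 + 38*i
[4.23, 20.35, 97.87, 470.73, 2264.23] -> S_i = 4.23*4.81^i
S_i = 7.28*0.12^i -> [7.28, 0.87, 0.1, 0.01, 0.0]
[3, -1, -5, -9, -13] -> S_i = 3 + -4*i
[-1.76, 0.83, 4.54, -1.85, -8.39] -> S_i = Random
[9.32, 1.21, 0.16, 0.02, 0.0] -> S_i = 9.32*0.13^i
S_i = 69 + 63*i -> [69, 132, 195, 258, 321]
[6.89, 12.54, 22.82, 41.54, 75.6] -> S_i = 6.89*1.82^i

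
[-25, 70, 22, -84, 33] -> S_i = Random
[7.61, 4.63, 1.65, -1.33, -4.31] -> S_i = 7.61 + -2.98*i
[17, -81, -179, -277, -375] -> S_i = 17 + -98*i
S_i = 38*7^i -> [38, 266, 1862, 13034, 91238]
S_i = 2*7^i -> [2, 14, 98, 686, 4802]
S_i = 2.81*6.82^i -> [2.81, 19.16, 130.7, 891.37, 6079.16]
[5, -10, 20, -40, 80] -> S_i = 5*-2^i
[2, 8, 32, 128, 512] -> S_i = 2*4^i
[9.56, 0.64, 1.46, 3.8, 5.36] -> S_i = Random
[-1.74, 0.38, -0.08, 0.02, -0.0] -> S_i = -1.74*(-0.22)^i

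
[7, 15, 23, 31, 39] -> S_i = 7 + 8*i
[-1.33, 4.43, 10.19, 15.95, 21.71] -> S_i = -1.33 + 5.76*i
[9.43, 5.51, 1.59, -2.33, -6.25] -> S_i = 9.43 + -3.92*i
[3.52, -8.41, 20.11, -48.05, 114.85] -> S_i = 3.52*(-2.39)^i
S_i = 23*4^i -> [23, 92, 368, 1472, 5888]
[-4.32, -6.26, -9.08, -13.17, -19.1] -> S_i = -4.32*1.45^i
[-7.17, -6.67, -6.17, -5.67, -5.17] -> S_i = -7.17 + 0.50*i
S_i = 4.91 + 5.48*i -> [4.91, 10.39, 15.87, 21.35, 26.83]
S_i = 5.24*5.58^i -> [5.24, 29.24, 163.15, 910.4, 5080.05]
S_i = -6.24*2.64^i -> [-6.24, -16.47, -43.49, -114.81, -303.11]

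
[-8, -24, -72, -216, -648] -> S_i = -8*3^i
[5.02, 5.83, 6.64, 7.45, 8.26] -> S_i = 5.02 + 0.81*i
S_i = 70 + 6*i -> [70, 76, 82, 88, 94]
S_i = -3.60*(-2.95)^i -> [-3.6, 10.62, -31.33, 92.42, -272.64]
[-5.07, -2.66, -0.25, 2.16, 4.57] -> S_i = -5.07 + 2.41*i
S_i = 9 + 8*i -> [9, 17, 25, 33, 41]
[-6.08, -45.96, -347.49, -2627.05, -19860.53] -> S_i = -6.08*7.56^i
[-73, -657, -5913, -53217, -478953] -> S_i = -73*9^i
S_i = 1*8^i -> [1, 8, 64, 512, 4096]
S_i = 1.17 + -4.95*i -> [1.17, -3.78, -8.73, -13.68, -18.63]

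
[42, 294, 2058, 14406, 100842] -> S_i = 42*7^i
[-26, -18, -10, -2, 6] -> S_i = -26 + 8*i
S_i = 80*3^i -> [80, 240, 720, 2160, 6480]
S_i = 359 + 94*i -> [359, 453, 547, 641, 735]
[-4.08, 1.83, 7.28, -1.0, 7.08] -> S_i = Random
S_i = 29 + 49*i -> [29, 78, 127, 176, 225]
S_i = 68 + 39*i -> [68, 107, 146, 185, 224]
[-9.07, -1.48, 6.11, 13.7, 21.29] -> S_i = -9.07 + 7.59*i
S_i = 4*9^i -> [4, 36, 324, 2916, 26244]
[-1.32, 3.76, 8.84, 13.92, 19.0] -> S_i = -1.32 + 5.08*i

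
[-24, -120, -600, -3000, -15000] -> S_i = -24*5^i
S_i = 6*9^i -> [6, 54, 486, 4374, 39366]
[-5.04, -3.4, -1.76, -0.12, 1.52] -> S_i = -5.04 + 1.64*i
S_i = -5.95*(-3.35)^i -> [-5.95, 19.93, -66.77, 223.69, -749.37]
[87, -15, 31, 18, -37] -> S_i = Random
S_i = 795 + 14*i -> [795, 809, 823, 837, 851]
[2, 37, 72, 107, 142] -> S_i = 2 + 35*i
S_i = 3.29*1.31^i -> [3.29, 4.31, 5.65, 7.4, 9.69]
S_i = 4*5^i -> [4, 20, 100, 500, 2500]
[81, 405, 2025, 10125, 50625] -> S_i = 81*5^i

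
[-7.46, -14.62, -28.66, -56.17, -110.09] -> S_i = -7.46*1.96^i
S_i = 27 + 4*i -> [27, 31, 35, 39, 43]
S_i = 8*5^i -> [8, 40, 200, 1000, 5000]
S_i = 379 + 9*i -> [379, 388, 397, 406, 415]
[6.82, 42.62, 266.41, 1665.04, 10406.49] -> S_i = 6.82*6.25^i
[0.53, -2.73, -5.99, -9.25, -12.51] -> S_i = 0.53 + -3.26*i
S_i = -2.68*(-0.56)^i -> [-2.68, 1.5, -0.84, 0.47, -0.26]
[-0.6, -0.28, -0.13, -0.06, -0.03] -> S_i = -0.60*0.46^i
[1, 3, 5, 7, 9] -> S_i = 1 + 2*i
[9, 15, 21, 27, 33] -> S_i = 9 + 6*i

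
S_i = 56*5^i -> [56, 280, 1400, 7000, 35000]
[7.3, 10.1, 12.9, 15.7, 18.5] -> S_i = 7.30 + 2.80*i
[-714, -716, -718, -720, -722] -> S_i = -714 + -2*i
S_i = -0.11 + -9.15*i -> [-0.11, -9.26, -18.41, -27.56, -36.71]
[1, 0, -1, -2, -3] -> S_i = 1 + -1*i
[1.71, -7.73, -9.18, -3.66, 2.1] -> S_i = Random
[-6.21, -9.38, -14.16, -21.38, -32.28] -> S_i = -6.21*1.51^i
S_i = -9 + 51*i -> [-9, 42, 93, 144, 195]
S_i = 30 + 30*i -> [30, 60, 90, 120, 150]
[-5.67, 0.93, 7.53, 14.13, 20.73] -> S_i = -5.67 + 6.60*i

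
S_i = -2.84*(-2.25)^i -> [-2.84, 6.39, -14.38, 32.35, -72.79]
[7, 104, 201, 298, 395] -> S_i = 7 + 97*i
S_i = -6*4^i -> [-6, -24, -96, -384, -1536]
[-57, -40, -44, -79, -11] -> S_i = Random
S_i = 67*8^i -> [67, 536, 4288, 34304, 274432]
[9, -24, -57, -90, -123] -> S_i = 9 + -33*i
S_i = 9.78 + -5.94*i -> [9.78, 3.84, -2.1, -8.04, -13.98]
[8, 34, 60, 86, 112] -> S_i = 8 + 26*i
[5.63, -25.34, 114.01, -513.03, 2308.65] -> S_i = 5.63*(-4.50)^i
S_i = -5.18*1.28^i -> [-5.18, -6.63, -8.49, -10.86, -13.9]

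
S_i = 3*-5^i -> [3, -15, 75, -375, 1875]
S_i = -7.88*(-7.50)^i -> [-7.88, 59.1, -443.25, 3324.38, -24932.81]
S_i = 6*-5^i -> [6, -30, 150, -750, 3750]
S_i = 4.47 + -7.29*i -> [4.47, -2.82, -10.11, -17.4, -24.69]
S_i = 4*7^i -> [4, 28, 196, 1372, 9604]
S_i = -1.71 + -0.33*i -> [-1.71, -2.04, -2.37, -2.7, -3.03]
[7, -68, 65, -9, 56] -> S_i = Random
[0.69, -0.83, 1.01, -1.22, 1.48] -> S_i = 0.69*(-1.21)^i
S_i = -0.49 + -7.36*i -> [-0.49, -7.85, -15.21, -22.57, -29.93]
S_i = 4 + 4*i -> [4, 8, 12, 16, 20]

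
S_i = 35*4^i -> [35, 140, 560, 2240, 8960]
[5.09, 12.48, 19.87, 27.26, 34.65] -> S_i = 5.09 + 7.39*i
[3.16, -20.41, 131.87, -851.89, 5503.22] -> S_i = 3.16*(-6.46)^i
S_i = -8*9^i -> [-8, -72, -648, -5832, -52488]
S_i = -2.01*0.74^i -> [-2.01, -1.49, -1.1, -0.81, -0.6]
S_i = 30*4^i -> [30, 120, 480, 1920, 7680]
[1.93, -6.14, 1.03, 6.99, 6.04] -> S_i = Random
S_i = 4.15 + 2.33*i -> [4.15, 6.48, 8.81, 11.14, 13.47]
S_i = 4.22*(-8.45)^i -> [4.22, -35.66, 301.32, -2546.14, 21514.9]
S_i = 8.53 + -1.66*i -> [8.53, 6.87, 5.21, 3.55, 1.89]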